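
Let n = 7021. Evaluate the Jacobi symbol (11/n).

1

Reciprocity: 11 ≡ 3 and 7021 ≡ 1 (mod 4), so (11/7021) = +(7021/11).
Reduce top mod 11: now compute (3/11).
Reciprocity: 3 ≡ 3 and 11 ≡ 3 (mod 4), so (3/11) = −(11/3).
Reduce top mod 3: now compute (2/3).
Pull out 2: since 3 ≡ 3 (mod 8), (2/3) = -1.
Reached (1/3) = 1. Collecting the sign flips along the way, the symbol is +1.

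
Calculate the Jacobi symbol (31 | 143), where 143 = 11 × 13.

Reciprocity: 31 ≡ 3 and 143 ≡ 3 (mod 4), so (31/143) = −(143/31).
Reduce top mod 31: now compute (19/31).
Reciprocity: 19 ≡ 3 and 31 ≡ 3 (mod 4), so (19/31) = −(31/19).
Reduce top mod 19: now compute (12/19).
Pull out 2^2: since 19 ≡ 3 (mod 8), (2/19) = -1, so (2/19)^2 = +1.
Reciprocity: 3 ≡ 3 and 19 ≡ 3 (mod 4), so (3/19) = −(19/3).
Reduce top mod 3: now compute (1/3).
Reached (1/3) = 1. Collecting the sign flips along the way, the symbol is -1.

-1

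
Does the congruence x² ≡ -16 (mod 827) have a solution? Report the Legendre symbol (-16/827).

-1

First reduce: -16 ≡ 811 (mod 827).
Reciprocity: 811 ≡ 3 and 827 ≡ 3 (mod 4), so (811/827) = −(827/811).
Reduce top mod 811: now compute (16/811).
Pull out 2^4: since 811 ≡ 3 (mod 8), (2/811) = -1, so (2/811)^4 = +1.
Reached (1/811) = 1. Collecting the sign flips along the way, the symbol is -1.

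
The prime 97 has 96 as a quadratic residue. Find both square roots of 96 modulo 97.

97 ≡ 1 (mod 4), so we find a root by search.
Trying successive values, 22² = 484 ≡ 96 (mod 97). The other root is 97 − 22 = 75.

22, 75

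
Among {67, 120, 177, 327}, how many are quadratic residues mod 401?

(67/401) = -1 → non-residue.
(120/401) = -1 → non-residue.
(177/401) = +1 → QR.
(327/401) = -1 → non-residue.
Total quadratic residues among the 4: 1.

1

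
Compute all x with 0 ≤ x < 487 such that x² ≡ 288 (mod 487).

Since 487 ≡ 3 (mod 4), a square root of 288 is 288^((487+1)/4) = 288^122 mod 487.
Repeated squaring: 288^2≡154, 288^4≡340, 288^8≡181, 288^16≡132, 288^32≡379, 288^64≡463 (mod 487).
288^122 = 288^(64+32+16+8+2) ≡ 369 (mod 487).
Check: 369² = 136161 ≡ 288 (mod 487). The two roots are 118 and 369.

118, 369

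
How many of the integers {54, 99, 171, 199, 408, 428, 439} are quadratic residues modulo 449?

4

(54/449) = -1 → non-residue.
(99/449) = +1 → QR.
(171/449) = -1 → non-residue.
(199/449) = +1 → QR.
(408/449) = +1 → QR.
(428/449) = -1 → non-residue.
(439/449) = +1 → QR.
Total quadratic residues among the 7: 4.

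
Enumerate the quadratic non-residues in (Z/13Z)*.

2, 5, 6, 7, 8, 11

Square k = 1,…,6 (k and 13−k give the same square):
1²=1, 2²=4, 3²=9, 4²≡3, 5²≡12, 6²≡10 (mod 13).
The residues are {1, 3, 4, 9, 10, 12}; the non-residues are the remaining 6 nonzero classes.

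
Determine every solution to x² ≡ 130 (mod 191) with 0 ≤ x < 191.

43, 148

Since 191 ≡ 3 (mod 4), a square root of 130 is 130^((191+1)/4) = 130^48 mod 191.
Repeated squaring: 130^2≡92, 130^4≡60, 130^8≡162, 130^16≡77, 130^32≡8 (mod 191).
130^48 = 130^(32+16) ≡ 43 (mod 191).
Check: 43² = 1849 ≡ 130 (mod 191). The two roots are 43 and 148.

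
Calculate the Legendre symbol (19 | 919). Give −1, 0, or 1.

-1

Reciprocity: 19 ≡ 3 and 919 ≡ 3 (mod 4), so (19/919) = −(919/19).
Reduce top mod 19: now compute (7/19).
Reciprocity: 7 ≡ 3 and 19 ≡ 3 (mod 4), so (7/19) = −(19/7).
Reduce top mod 7: now compute (5/7).
Reciprocity: 5 ≡ 1 and 7 ≡ 3 (mod 4), so (5/7) = +(7/5).
Reduce top mod 5: now compute (2/5).
Pull out 2: since 5 ≡ 5 (mod 8), (2/5) = -1.
Reached (1/5) = 1. Collecting the sign flips along the way, the symbol is -1.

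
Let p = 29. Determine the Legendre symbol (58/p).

0

First reduce: 58 ≡ 0 (mod 29).
Top reduces to 0: gcd > 1, so the symbol is 0.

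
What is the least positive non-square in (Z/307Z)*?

2

(2/307) = −1, so 2 is the smallest positive non-residue mod 307.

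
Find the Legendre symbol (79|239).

Reciprocity: 79 ≡ 3 and 239 ≡ 3 (mod 4), so (79/239) = −(239/79).
Reduce top mod 79: now compute (2/79).
Pull out 2: since 79 ≡ 7 (mod 8), (2/79) = +1.
Reached (1/79) = 1. Collecting the sign flips along the way, the symbol is -1.

-1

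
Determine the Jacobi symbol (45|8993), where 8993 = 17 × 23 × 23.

-1

Reciprocity: 45 ≡ 1 and 8993 ≡ 1 (mod 4), so (45/8993) = +(8993/45).
Reduce top mod 45: now compute (38/45).
Pull out 2: since 45 ≡ 5 (mod 8), (2/45) = -1.
Reciprocity: 19 ≡ 3 and 45 ≡ 1 (mod 4), so (19/45) = +(45/19).
Reduce top mod 19: now compute (7/19).
Reciprocity: 7 ≡ 3 and 19 ≡ 3 (mod 4), so (7/19) = −(19/7).
Reduce top mod 7: now compute (5/7).
Reciprocity: 5 ≡ 1 and 7 ≡ 3 (mod 4), so (5/7) = +(7/5).
Reduce top mod 5: now compute (2/5).
Pull out 2: since 5 ≡ 5 (mod 8), (2/5) = -1.
Reached (1/5) = 1. Collecting the sign flips along the way, the symbol is -1.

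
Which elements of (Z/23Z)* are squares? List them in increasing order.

Square k = 1,…,11 (k and 23−k give the same square):
1²=1, 2²=4, 3²=9, 4²=16, 5²≡2, 6²≡13, 7²≡3, 8²≡18, 9²≡12, 10²≡8, 11²≡6 (mod 23).
So the quadratic residues mod 23 are {1, 2, 3, 4, 6, 8, 9, 12, 13, 16, 18}.

1,2,3,4,6,8,9,12,13,16,18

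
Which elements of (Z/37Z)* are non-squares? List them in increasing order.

Square k = 1,…,18 (k and 37−k give the same square):
1²=1, 2²=4, 3²=9, 4²=16, 5²=25, 6²=36, 7²≡12, 8²≡27, 9²≡7, 10²≡26, 11²≡10, 12²≡33, 13²≡21, 14²≡11, 15²≡3, 16²≡34, 17²≡30, 18²≡28 (mod 37).
The residues are {1, 3, 4, 7, 9, 10, 11, 12, 16, 21, 25, 26, 27, 28, 30, 33, 34, 36}; the non-residues are the remaining 18 nonzero classes.

2, 5, 6, 8, 13, 14, 15, 17, 18, 19, 20, 22, 23, 24, 29, 31, 32, 35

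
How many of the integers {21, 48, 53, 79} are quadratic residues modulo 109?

2

(21/109) = +1 → QR.
(48/109) = +1 → QR.
(53/109) = -1 → non-residue.
(79/109) = -1 → non-residue.
Total quadratic residues among the 4: 2.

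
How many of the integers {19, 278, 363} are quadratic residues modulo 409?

2

(19/409) = -1 → non-residue.
(278/409) = +1 → QR.
(363/409) = +1 → QR.
Total quadratic residues among the 3: 2.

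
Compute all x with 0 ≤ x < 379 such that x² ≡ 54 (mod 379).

Since 379 ≡ 3 (mod 4), a square root of 54 is 54^((379+1)/4) = 54^95 mod 379.
Repeated squaring: 54^2≡263, 54^4≡191, 54^8≡97, 54^16≡313, 54^32≡187, 54^64≡101 (mod 379).
54^95 = 54^(64+16+8+4+2+1) ≡ 62 (mod 379).
Check: 62² = 3844 ≡ 54 (mod 379). The two roots are 62 and 317.

62, 317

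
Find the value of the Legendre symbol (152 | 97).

First reduce: 152 ≡ 55 (mod 97).
Reciprocity: 55 ≡ 3 and 97 ≡ 1 (mod 4), so (55/97) = +(97/55).
Reduce top mod 55: now compute (42/55).
Pull out 2: since 55 ≡ 7 (mod 8), (2/55) = +1.
Reciprocity: 21 ≡ 1 and 55 ≡ 3 (mod 4), so (21/55) = +(55/21).
Reduce top mod 21: now compute (13/21).
Reciprocity: 13 ≡ 1 and 21 ≡ 1 (mod 4), so (13/21) = +(21/13).
Reduce top mod 13: now compute (8/13).
Pull out 2^3: since 13 ≡ 5 (mod 8), (2/13) = -1, so (2/13)^3 = -1.
Reached (1/13) = 1. Collecting the sign flips along the way, the symbol is -1.

-1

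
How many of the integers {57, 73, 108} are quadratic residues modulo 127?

1

(57/127) = -1 → non-residue.
(73/127) = +1 → QR.
(108/127) = -1 → non-residue.
Total quadratic residues among the 3: 1.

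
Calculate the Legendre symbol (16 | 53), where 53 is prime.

Pull out 2^4: since 53 ≡ 5 (mod 8), (2/53) = -1, so (2/53)^4 = +1.
Reached (1/53) = 1. Collecting the sign flips along the way, the symbol is +1.

1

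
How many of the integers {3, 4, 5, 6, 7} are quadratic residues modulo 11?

3

(3/11) = +1 → QR.
(4/11) = +1 → QR.
(5/11) = +1 → QR.
(6/11) = -1 → non-residue.
(7/11) = -1 → non-residue.
Total quadratic residues among the 5: 3.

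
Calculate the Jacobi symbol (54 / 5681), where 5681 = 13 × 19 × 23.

Pull out 2: since 5681 ≡ 1 (mod 8), (2/5681) = +1.
Reciprocity: 27 ≡ 3 and 5681 ≡ 1 (mod 4), so (27/5681) = +(5681/27).
Reduce top mod 27: now compute (11/27).
Reciprocity: 11 ≡ 3 and 27 ≡ 3 (mod 4), so (11/27) = −(27/11).
Reduce top mod 11: now compute (5/11).
Reciprocity: 5 ≡ 1 and 11 ≡ 3 (mod 4), so (5/11) = +(11/5).
Reduce top mod 5: now compute (1/5).
Reached (1/5) = 1. Collecting the sign flips along the way, the symbol is -1.

-1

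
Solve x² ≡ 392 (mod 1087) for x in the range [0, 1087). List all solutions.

Since 1087 ≡ 3 (mod 4), a square root of 392 is 392^((1087+1)/4) = 392^272 mod 1087.
Repeated squaring: 392^2≡397, 392^4≡1081, 392^8≡36, 392^16≡209, 392^32≡201, 392^64≡182, 392^128≡514, 392^256≡55 (mod 1087).
392^272 = 392^(256+16) ≡ 625 (mod 1087).
Check: 625² = 390625 ≡ 392 (mod 1087). The two roots are 462 and 625.

462, 625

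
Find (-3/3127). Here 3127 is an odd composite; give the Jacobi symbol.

First reduce: -3 ≡ 3124 (mod 3127).
Pull out 2^2: since 3127 ≡ 7 (mod 8), (2/3127) = +1, so (2/3127)^2 = +1.
Reciprocity: 781 ≡ 1 and 3127 ≡ 3 (mod 4), so (781/3127) = +(3127/781).
Reduce top mod 781: now compute (3/781).
Reciprocity: 3 ≡ 3 and 781 ≡ 1 (mod 4), so (3/781) = +(781/3).
Reduce top mod 3: now compute (1/3).
Reached (1/3) = 1. Collecting the sign flips along the way, the symbol is +1.

1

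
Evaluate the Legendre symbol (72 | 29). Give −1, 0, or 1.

-1

Euler's criterion: (72/29) ≡ 14^14 (mod 29).
14^2 ≡ 22 (mod 29)
14^4 ≡ 20 (mod 29)
14^8 ≡ 23 (mod 29)
14^14 = 14^(8+4+2) ≡ 28 (mod 29).
Result is 28 ≡ −1, so (72/29) = −1.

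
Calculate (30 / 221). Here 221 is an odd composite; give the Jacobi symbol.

1

Pull out 2: since 221 ≡ 5 (mod 8), (2/221) = -1.
Reciprocity: 15 ≡ 3 and 221 ≡ 1 (mod 4), so (15/221) = +(221/15).
Reduce top mod 15: now compute (11/15).
Reciprocity: 11 ≡ 3 and 15 ≡ 3 (mod 4), so (11/15) = −(15/11).
Reduce top mod 11: now compute (4/11).
Pull out 2^2: since 11 ≡ 3 (mod 8), (2/11) = -1, so (2/11)^2 = +1.
Reached (1/11) = 1. Collecting the sign flips along the way, the symbol is +1.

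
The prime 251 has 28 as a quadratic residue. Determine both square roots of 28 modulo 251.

Since 251 ≡ 3 (mod 4), a square root of 28 is 28^((251+1)/4) = 28^63 mod 251.
Repeated squaring: 28^2≡31, 28^4≡208, 28^8≡92, 28^16≡181, 28^32≡131 (mod 251).
28^63 = 28^(32+16+8+4+2+1) ≡ 84 (mod 251).
Check: 84² = 7056 ≡ 28 (mod 251). The two roots are 84 and 167.

84, 167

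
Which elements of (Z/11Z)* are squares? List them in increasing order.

Square k = 1,…,5 (k and 11−k give the same square):
1²=1, 2²=4, 3²=9, 4²≡5, 5²≡3 (mod 11).
So the quadratic residues mod 11 are {1, 3, 4, 5, 9}.

1,3,4,5,9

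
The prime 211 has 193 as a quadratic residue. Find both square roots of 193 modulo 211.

68, 143

Since 211 ≡ 3 (mod 4), a square root of 193 is 193^((211+1)/4) = 193^53 mod 211.
Repeated squaring: 193^2≡113, 193^4≡109, 193^8≡65, 193^16≡5, 193^32≡25 (mod 211).
193^53 = 193^(32+16+4+1) ≡ 143 (mod 211).
Check: 143² = 20449 ≡ 193 (mod 211). The two roots are 68 and 143.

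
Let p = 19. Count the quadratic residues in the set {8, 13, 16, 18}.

1

(8/19) = -1 → non-residue.
(13/19) = -1 → non-residue.
(16/19) = +1 → QR.
(18/19) = -1 → non-residue.
Total quadratic residues among the 4: 1.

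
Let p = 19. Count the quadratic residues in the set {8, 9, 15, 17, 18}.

2

(8/19) = -1 → non-residue.
(9/19) = +1 → QR.
(15/19) = -1 → non-residue.
(17/19) = +1 → QR.
(18/19) = -1 → non-residue.
Total quadratic residues among the 5: 2.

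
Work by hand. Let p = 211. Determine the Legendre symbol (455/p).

Euler's criterion: (455/211) ≡ 33^105 (mod 211).
33^2 ≡ 34 (mod 211)
33^4 ≡ 101 (mod 211)
33^8 ≡ 73 (mod 211)
33^16 ≡ 54 (mod 211)
33^32 ≡ 173 (mod 211)
33^64 ≡ 178 (mod 211)
33^105 = 33^(64+32+8+1) ≡ 210 (mod 211).
Result is 210 ≡ −1, so (455/211) = −1.

-1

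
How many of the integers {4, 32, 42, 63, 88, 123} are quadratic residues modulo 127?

4

(4/127) = +1 → QR.
(32/127) = +1 → QR.
(42/127) = +1 → QR.
(63/127) = -1 → non-residue.
(88/127) = +1 → QR.
(123/127) = -1 → non-residue.
Total quadratic residues among the 6: 4.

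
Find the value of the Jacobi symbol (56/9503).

Pull out 2^3: since 9503 ≡ 7 (mod 8), (2/9503) = +1, so (2/9503)^3 = +1.
Reciprocity: 7 ≡ 3 and 9503 ≡ 3 (mod 4), so (7/9503) = −(9503/7).
Reduce top mod 7: now compute (4/7).
Pull out 2^2: since 7 ≡ 7 (mod 8), (2/7) = +1, so (2/7)^2 = +1.
Reached (1/7) = 1. Collecting the sign flips along the way, the symbol is -1.

-1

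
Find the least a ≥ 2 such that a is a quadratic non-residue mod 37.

2

(2/37) = −1, so 2 is the smallest positive non-residue mod 37.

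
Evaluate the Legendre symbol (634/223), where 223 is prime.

Euler's criterion: (634/223) ≡ 188^111 (mod 223).
188^2 ≡ 110 (mod 223)
188^4 ≡ 58 (mod 223)
188^8 ≡ 19 (mod 223)
188^16 ≡ 138 (mod 223)
188^32 ≡ 89 (mod 223)
188^64 ≡ 116 (mod 223)
188^111 = 188^(64+32+8+4+2+1) ≡ 1 (mod 223).
Result is 1, so (634/223) = 1.

1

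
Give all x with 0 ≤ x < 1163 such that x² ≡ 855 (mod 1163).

Since 1163 ≡ 3 (mod 4), a square root of 855 is 855^((1163+1)/4) = 855^291 mod 1163.
Repeated squaring: 855^2≡661, 855^4≡796, 855^8≡944, 855^16≡278, 855^32≡526, 855^64≡1045, 855^128≡1131, 855^256≡1024 (mod 1163).
855^291 = 855^(256+32+2+1) ≡ 702 (mod 1163).
Check: 702² = 492804 ≡ 855 (mod 1163). The two roots are 461 and 702.

461, 702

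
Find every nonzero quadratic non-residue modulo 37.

2,5,6,8,13,14,15,17,18,19,20,22,23,24,29,31,32,35

Square k = 1,…,18 (k and 37−k give the same square):
1²=1, 2²=4, 3²=9, 4²=16, 5²=25, 6²=36, 7²≡12, 8²≡27, 9²≡7, 10²≡26, 11²≡10, 12²≡33, 13²≡21, 14²≡11, 15²≡3, 16²≡34, 17²≡30, 18²≡28 (mod 37).
The residues are {1, 3, 4, 7, 9, 10, 11, 12, 16, 21, 25, 26, 27, 28, 30, 33, 34, 36}; the non-residues are the remaining 18 nonzero classes.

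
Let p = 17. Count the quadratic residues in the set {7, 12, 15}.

(7/17) = -1 → non-residue.
(12/17) = -1 → non-residue.
(15/17) = +1 → QR.
Total quadratic residues among the 3: 1.

1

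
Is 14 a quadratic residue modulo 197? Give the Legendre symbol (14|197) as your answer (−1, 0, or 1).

-1

Euler's criterion: (14/197) ≡ 14^98 (mod 197).
14^2 ≡ 196 (mod 197)
14^4 ≡ 1 (mod 197)
14^8 ≡ 1 (mod 197)
14^16 ≡ 1 (mod 197)
14^32 ≡ 1 (mod 197)
14^64 ≡ 1 (mod 197)
14^98 = 14^(64+32+2) ≡ 196 (mod 197).
Result is 196 ≡ −1, so (14/197) = −1.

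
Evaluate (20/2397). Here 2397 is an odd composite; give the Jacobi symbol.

-1

Pull out 2^2: since 2397 ≡ 5 (mod 8), (2/2397) = -1, so (2/2397)^2 = +1.
Reciprocity: 5 ≡ 1 and 2397 ≡ 1 (mod 4), so (5/2397) = +(2397/5).
Reduce top mod 5: now compute (2/5).
Pull out 2: since 5 ≡ 5 (mod 8), (2/5) = -1.
Reached (1/5) = 1. Collecting the sign flips along the way, the symbol is -1.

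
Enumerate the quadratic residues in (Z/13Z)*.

Square k = 1,…,6 (k and 13−k give the same square):
1²=1, 2²=4, 3²=9, 4²≡3, 5²≡12, 6²≡10 (mod 13).
So the quadratic residues mod 13 are {1, 3, 4, 9, 10, 12}.

1 3 4 9 10 12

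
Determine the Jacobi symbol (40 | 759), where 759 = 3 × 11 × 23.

Pull out 2^3: since 759 ≡ 7 (mod 8), (2/759) = +1, so (2/759)^3 = +1.
Reciprocity: 5 ≡ 1 and 759 ≡ 3 (mod 4), so (5/759) = +(759/5).
Reduce top mod 5: now compute (4/5).
Pull out 2^2: since 5 ≡ 5 (mod 8), (2/5) = -1, so (2/5)^2 = +1.
Reached (1/5) = 1. Collecting the sign flips along the way, the symbol is +1.

1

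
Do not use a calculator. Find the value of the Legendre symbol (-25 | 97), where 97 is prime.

Euler's criterion: (-25/97) ≡ 72^48 (mod 97).
72^2 ≡ 43 (mod 97)
72^4 ≡ 6 (mod 97)
72^8 ≡ 36 (mod 97)
72^16 ≡ 35 (mod 97)
72^32 ≡ 61 (mod 97)
72^48 = 72^(32+16) ≡ 1 (mod 97).
Result is 1, so (-25/97) = 1.

1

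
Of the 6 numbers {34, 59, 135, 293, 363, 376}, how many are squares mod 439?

(34/439) = -1 → non-residue.
(59/439) = -1 → non-residue.
(135/439) = -1 → non-residue.
(293/439) = -1 → non-residue.
(363/439) = -1 → non-residue.
(376/439) = -1 → non-residue.
Total quadratic residues among the 6: 0.

0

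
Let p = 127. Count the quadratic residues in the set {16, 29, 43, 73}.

(16/127) = +1 → QR.
(29/127) = -1 → non-residue.
(43/127) = -1 → non-residue.
(73/127) = +1 → QR.
Total quadratic residues among the 4: 2.

2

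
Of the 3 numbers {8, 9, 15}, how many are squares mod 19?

1

(8/19) = -1 → non-residue.
(9/19) = +1 → QR.
(15/19) = -1 → non-residue.
Total quadratic residues among the 3: 1.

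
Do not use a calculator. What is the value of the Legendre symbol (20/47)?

-1

Euler's criterion: (20/47) ≡ 20^23 (mod 47).
20^2 ≡ 24 (mod 47)
20^4 ≡ 12 (mod 47)
20^8 ≡ 3 (mod 47)
20^16 ≡ 9 (mod 47)
20^23 = 20^(16+4+2+1) ≡ 46 (mod 47).
Result is 46 ≡ −1, so (20/47) = −1.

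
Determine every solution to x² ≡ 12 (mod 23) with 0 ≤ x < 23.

Since 23 ≡ 3 (mod 4), a square root of 12 is 12^((23+1)/4) = 12^6 mod 23.
Repeated squaring: 12^2≡6, 12^4≡13 (mod 23).
12^6 = 12^(4+2) ≡ 9 (mod 23).
Check: 9² = 81 ≡ 12 (mod 23). The two roots are 9 and 14.

9, 14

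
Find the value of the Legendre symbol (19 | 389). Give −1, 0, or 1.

1

Euler's criterion: (19/389) ≡ 19^194 (mod 389).
19^2 ≡ 361 (mod 389)
19^4 ≡ 6 (mod 389)
19^8 ≡ 36 (mod 389)
19^16 ≡ 129 (mod 389)
19^32 ≡ 303 (mod 389)
19^64 ≡ 5 (mod 389)
19^128 ≡ 25 (mod 389)
19^194 = 19^(128+64+2) ≡ 1 (mod 389).
Result is 1, so (19/389) = 1.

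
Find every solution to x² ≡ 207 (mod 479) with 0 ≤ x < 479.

74, 405

Since 479 ≡ 3 (mod 4), a square root of 207 is 207^((479+1)/4) = 207^120 mod 479.
Repeated squaring: 207^2≡218, 207^4≡103, 207^8≡71, 207^16≡251, 207^32≡252, 207^64≡276 (mod 479).
207^120 = 207^(64+32+16+8) ≡ 405 (mod 479).
Check: 405² = 164025 ≡ 207 (mod 479). The two roots are 74 and 405.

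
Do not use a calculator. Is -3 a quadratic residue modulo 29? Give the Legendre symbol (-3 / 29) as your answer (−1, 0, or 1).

First reduce: -3 ≡ 26 (mod 29).
Pull out 2: since 29 ≡ 5 (mod 8), (2/29) = -1.
Reciprocity: 13 ≡ 1 and 29 ≡ 1 (mod 4), so (13/29) = +(29/13).
Reduce top mod 13: now compute (3/13).
Reciprocity: 3 ≡ 3 and 13 ≡ 1 (mod 4), so (3/13) = +(13/3).
Reduce top mod 3: now compute (1/3).
Reached (1/3) = 1. Collecting the sign flips along the way, the symbol is -1.

-1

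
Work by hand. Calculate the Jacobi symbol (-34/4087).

1

First reduce: -34 ≡ 4053 (mod 4087).
Reciprocity: 4053 ≡ 1 and 4087 ≡ 3 (mod 4), so (4053/4087) = +(4087/4053).
Reduce top mod 4053: now compute (34/4053).
Pull out 2: since 4053 ≡ 5 (mod 8), (2/4053) = -1.
Reciprocity: 17 ≡ 1 and 4053 ≡ 1 (mod 4), so (17/4053) = +(4053/17).
Reduce top mod 17: now compute (7/17).
Reciprocity: 7 ≡ 3 and 17 ≡ 1 (mod 4), so (7/17) = +(17/7).
Reduce top mod 7: now compute (3/7).
Reciprocity: 3 ≡ 3 and 7 ≡ 3 (mod 4), so (3/7) = −(7/3).
Reduce top mod 3: now compute (1/3).
Reached (1/3) = 1. Collecting the sign flips along the way, the symbol is +1.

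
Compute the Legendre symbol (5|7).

Reciprocity: 5 ≡ 1 and 7 ≡ 3 (mod 4), so (5/7) = +(7/5).
Reduce top mod 5: now compute (2/5).
Pull out 2: since 5 ≡ 5 (mod 8), (2/5) = -1.
Reached (1/5) = 1. Collecting the sign flips along the way, the symbol is -1.

-1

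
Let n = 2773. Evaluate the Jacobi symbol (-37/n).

-1

First reduce: -37 ≡ 2736 (mod 2773).
Pull out 2^4: since 2773 ≡ 5 (mod 8), (2/2773) = -1, so (2/2773)^4 = +1.
Reciprocity: 171 ≡ 3 and 2773 ≡ 1 (mod 4), so (171/2773) = +(2773/171).
Reduce top mod 171: now compute (37/171).
Reciprocity: 37 ≡ 1 and 171 ≡ 3 (mod 4), so (37/171) = +(171/37).
Reduce top mod 37: now compute (23/37).
Reciprocity: 23 ≡ 3 and 37 ≡ 1 (mod 4), so (23/37) = +(37/23).
Reduce top mod 23: now compute (14/23).
Pull out 2: since 23 ≡ 7 (mod 8), (2/23) = +1.
Reciprocity: 7 ≡ 3 and 23 ≡ 3 (mod 4), so (7/23) = −(23/7).
Reduce top mod 7: now compute (2/7).
Pull out 2: since 7 ≡ 7 (mod 8), (2/7) = +1.
Reached (1/7) = 1. Collecting the sign flips along the way, the symbol is -1.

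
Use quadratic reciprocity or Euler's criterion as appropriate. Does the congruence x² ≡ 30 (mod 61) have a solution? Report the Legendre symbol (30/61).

Pull out 2: since 61 ≡ 5 (mod 8), (2/61) = -1.
Reciprocity: 15 ≡ 3 and 61 ≡ 1 (mod 4), so (15/61) = +(61/15).
Reduce top mod 15: now compute (1/15).
Reached (1/15) = 1. Collecting the sign flips along the way, the symbol is -1.

-1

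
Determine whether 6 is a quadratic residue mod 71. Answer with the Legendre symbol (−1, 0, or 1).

1

Pull out 2: since 71 ≡ 7 (mod 8), (2/71) = +1.
Reciprocity: 3 ≡ 3 and 71 ≡ 3 (mod 4), so (3/71) = −(71/3).
Reduce top mod 3: now compute (2/3).
Pull out 2: since 3 ≡ 3 (mod 8), (2/3) = -1.
Reached (1/3) = 1. Collecting the sign flips along the way, the symbol is +1.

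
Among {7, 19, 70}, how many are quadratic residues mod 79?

1

(7/79) = -1 → non-residue.
(19/79) = +1 → QR.
(70/79) = -1 → non-residue.
Total quadratic residues among the 3: 1.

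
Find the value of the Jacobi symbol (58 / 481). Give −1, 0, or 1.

-1

Pull out 2: since 481 ≡ 1 (mod 8), (2/481) = +1.
Reciprocity: 29 ≡ 1 and 481 ≡ 1 (mod 4), so (29/481) = +(481/29).
Reduce top mod 29: now compute (17/29).
Reciprocity: 17 ≡ 1 and 29 ≡ 1 (mod 4), so (17/29) = +(29/17).
Reduce top mod 17: now compute (12/17).
Pull out 2^2: since 17 ≡ 1 (mod 8), (2/17) = +1, so (2/17)^2 = +1.
Reciprocity: 3 ≡ 3 and 17 ≡ 1 (mod 4), so (3/17) = +(17/3).
Reduce top mod 3: now compute (2/3).
Pull out 2: since 3 ≡ 3 (mod 8), (2/3) = -1.
Reached (1/3) = 1. Collecting the sign flips along the way, the symbol is -1.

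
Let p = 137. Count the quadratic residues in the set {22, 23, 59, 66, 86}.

(22/137) = +1 → QR.
(23/137) = -1 → non-residue.
(59/137) = +1 → QR.
(66/137) = -1 → non-residue.
(86/137) = -1 → non-residue.
Total quadratic residues among the 5: 2.

2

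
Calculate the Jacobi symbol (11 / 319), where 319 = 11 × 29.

Reciprocity: 11 ≡ 3 and 319 ≡ 3 (mod 4), so (11/319) = −(319/11).
Reduce top mod 11: now compute (0/11).
Top reduces to 0: gcd > 1, so the symbol is 0.

0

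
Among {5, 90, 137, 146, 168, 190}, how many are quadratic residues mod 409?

3

(5/409) = +1 → QR.
(90/409) = +1 → QR.
(137/409) = +1 → QR.
(146/409) = -1 → non-residue.
(168/409) = -1 → non-residue.
(190/409) = -1 → non-residue.
Total quadratic residues among the 6: 3.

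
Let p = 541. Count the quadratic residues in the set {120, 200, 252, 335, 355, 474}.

(120/541) = -1 → non-residue.
(200/541) = -1 → non-residue.
(252/541) = +1 → QR.
(335/541) = -1 → non-residue.
(355/541) = -1 → non-residue.
(474/541) = -1 → non-residue.
Total quadratic residues among the 6: 1.

1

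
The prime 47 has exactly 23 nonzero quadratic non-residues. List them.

Square k = 1,…,23 (k and 47−k give the same square):
1²=1, 2²=4, 3²=9, 4²=16, 5²=25, 6²=36, 7²≡2, 8²≡17, 9²≡34, 10²≡6, 11²≡27, 12²≡3, 13²≡28, 14²≡8, 15²≡37, 16²≡21, 17²≡7, 18²≡42, 19²≡32, 20²≡24, 21²≡18, 22²≡14, 23²≡12 (mod 47).
The residues are {1, 2, 3, 4, 6, 7, 8, 9, 12, 14, 16, 17, 18, 21, 24, 25, 27, 28, 32, 34, 36, 37, 42}; the non-residues are the remaining 23 nonzero classes.

5,10,11,13,15,19,20,22,23,26,29,30,31,33,35,38,39,40,41,43,44,45,46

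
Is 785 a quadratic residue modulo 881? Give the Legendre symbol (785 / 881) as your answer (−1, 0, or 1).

Reciprocity: 785 ≡ 1 and 881 ≡ 1 (mod 4), so (785/881) = +(881/785).
Reduce top mod 785: now compute (96/785).
Pull out 2^5: since 785 ≡ 1 (mod 8), (2/785) = +1, so (2/785)^5 = +1.
Reciprocity: 3 ≡ 3 and 785 ≡ 1 (mod 4), so (3/785) = +(785/3).
Reduce top mod 3: now compute (2/3).
Pull out 2: since 3 ≡ 3 (mod 8), (2/3) = -1.
Reached (1/3) = 1. Collecting the sign flips along the way, the symbol is -1.

-1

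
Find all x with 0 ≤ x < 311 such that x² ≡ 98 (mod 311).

Since 311 ≡ 3 (mod 4), a square root of 98 is 98^((311+1)/4) = 98^78 mod 311.
Repeated squaring: 98^2≡274, 98^4≡125, 98^8≡75, 98^16≡27, 98^32≡107, 98^64≡253 (mod 311).
98^78 = 98^(64+8+4+2) ≡ 160 (mod 311).
Check: 160² = 25600 ≡ 98 (mod 311). The two roots are 151 and 160.

151, 160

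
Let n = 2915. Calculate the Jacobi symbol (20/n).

Pull out 2^2: since 2915 ≡ 3 (mod 8), (2/2915) = -1, so (2/2915)^2 = +1.
Reciprocity: 5 ≡ 1 and 2915 ≡ 3 (mod 4), so (5/2915) = +(2915/5).
Reduce top mod 5: now compute (0/5).
Top reduces to 0: gcd > 1, so the symbol is 0.

0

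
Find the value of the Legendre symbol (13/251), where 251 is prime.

Reciprocity: 13 ≡ 1 and 251 ≡ 3 (mod 4), so (13/251) = +(251/13).
Reduce top mod 13: now compute (4/13).
Pull out 2^2: since 13 ≡ 5 (mod 8), (2/13) = -1, so (2/13)^2 = +1.
Reached (1/13) = 1. Collecting the sign flips along the way, the symbol is +1.

1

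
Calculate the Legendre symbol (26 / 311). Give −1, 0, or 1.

Euler's criterion: (26/311) ≡ 26^155 (mod 311).
26^2 ≡ 54 (mod 311)
26^4 ≡ 117 (mod 311)
26^8 ≡ 5 (mod 311)
26^16 ≡ 25 (mod 311)
26^32 ≡ 3 (mod 311)
26^64 ≡ 9 (mod 311)
26^128 ≡ 81 (mod 311)
26^155 = 26^(128+16+8+2+1) ≡ 1 (mod 311).
Result is 1, so (26/311) = 1.

1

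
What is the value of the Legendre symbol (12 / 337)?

Pull out 2^2: since 337 ≡ 1 (mod 8), (2/337) = +1, so (2/337)^2 = +1.
Reciprocity: 3 ≡ 3 and 337 ≡ 1 (mod 4), so (3/337) = +(337/3).
Reduce top mod 3: now compute (1/3).
Reached (1/3) = 1. Collecting the sign flips along the way, the symbol is +1.

1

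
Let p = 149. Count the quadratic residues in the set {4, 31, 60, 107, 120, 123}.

5

(4/149) = +1 → QR.
(31/149) = +1 → QR.
(60/149) = -1 → non-residue.
(107/149) = +1 → QR.
(120/149) = +1 → QR.
(123/149) = +1 → QR.
Total quadratic residues among the 6: 5.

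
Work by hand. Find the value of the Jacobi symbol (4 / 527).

Pull out 2^2: since 527 ≡ 7 (mod 8), (2/527) = +1, so (2/527)^2 = +1.
Reached (1/527) = 1. Collecting the sign flips along the way, the symbol is +1.

1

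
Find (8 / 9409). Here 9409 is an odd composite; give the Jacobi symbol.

1

Pull out 2^3: since 9409 ≡ 1 (mod 8), (2/9409) = +1, so (2/9409)^3 = +1.
Reached (1/9409) = 1. Collecting the sign flips along the way, the symbol is +1.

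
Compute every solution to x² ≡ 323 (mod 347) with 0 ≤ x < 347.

143, 204

Since 347 ≡ 3 (mod 4), a square root of 323 is 323^((347+1)/4) = 323^87 mod 347.
Repeated squaring: 323^2≡229, 323^4≡44, 323^8≡201, 323^16≡149, 323^32≡340, 323^64≡49 (mod 347).
323^87 = 323^(64+16+4+2+1) ≡ 143 (mod 347).
Check: 143² = 20449 ≡ 323 (mod 347). The two roots are 143 and 204.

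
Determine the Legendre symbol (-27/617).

-1

First reduce: -27 ≡ 590 (mod 617).
Pull out 2: since 617 ≡ 1 (mod 8), (2/617) = +1.
Reciprocity: 295 ≡ 3 and 617 ≡ 1 (mod 4), so (295/617) = +(617/295).
Reduce top mod 295: now compute (27/295).
Reciprocity: 27 ≡ 3 and 295 ≡ 3 (mod 4), so (27/295) = −(295/27).
Reduce top mod 27: now compute (25/27).
Reciprocity: 25 ≡ 1 and 27 ≡ 3 (mod 4), so (25/27) = +(27/25).
Reduce top mod 25: now compute (2/25).
Pull out 2: since 25 ≡ 1 (mod 8), (2/25) = +1.
Reached (1/25) = 1. Collecting the sign flips along the way, the symbol is -1.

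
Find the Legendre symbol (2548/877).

-1

First reduce: 2548 ≡ 794 (mod 877).
Pull out 2: since 877 ≡ 5 (mod 8), (2/877) = -1.
Reciprocity: 397 ≡ 1 and 877 ≡ 1 (mod 4), so (397/877) = +(877/397).
Reduce top mod 397: now compute (83/397).
Reciprocity: 83 ≡ 3 and 397 ≡ 1 (mod 4), so (83/397) = +(397/83).
Reduce top mod 83: now compute (65/83).
Reciprocity: 65 ≡ 1 and 83 ≡ 3 (mod 4), so (65/83) = +(83/65).
Reduce top mod 65: now compute (18/65).
Pull out 2: since 65 ≡ 1 (mod 8), (2/65) = +1.
Reciprocity: 9 ≡ 1 and 65 ≡ 1 (mod 4), so (9/65) = +(65/9).
Reduce top mod 9: now compute (2/9).
Pull out 2: since 9 ≡ 1 (mod 8), (2/9) = +1.
Reached (1/9) = 1. Collecting the sign flips along the way, the symbol is -1.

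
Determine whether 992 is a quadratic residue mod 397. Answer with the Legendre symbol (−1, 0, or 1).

-1

Euler's criterion: (992/397) ≡ 198^198 (mod 397).
198^2 ≡ 298 (mod 397)
198^4 ≡ 273 (mod 397)
198^8 ≡ 290 (mod 397)
198^16 ≡ 333 (mod 397)
198^32 ≡ 126 (mod 397)
198^64 ≡ 393 (mod 397)
198^128 ≡ 16 (mod 397)
198^198 = 198^(128+64+4+2) ≡ 396 (mod 397).
Result is 396 ≡ −1, so (992/397) = −1.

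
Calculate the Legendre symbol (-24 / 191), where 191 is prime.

-1

Euler's criterion: (-24/191) ≡ 167^95 (mod 191).
167^2 ≡ 3 (mod 191)
167^4 ≡ 9 (mod 191)
167^8 ≡ 81 (mod 191)
167^16 ≡ 67 (mod 191)
167^32 ≡ 96 (mod 191)
167^64 ≡ 48 (mod 191)
167^95 = 167^(64+16+8+4+2+1) ≡ 190 (mod 191).
Result is 190 ≡ −1, so (-24/191) = −1.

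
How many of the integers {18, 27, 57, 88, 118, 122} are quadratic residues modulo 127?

3

(18/127) = +1 → QR.
(27/127) = -1 → non-residue.
(57/127) = -1 → non-residue.
(88/127) = +1 → QR.
(118/127) = -1 → non-residue.
(122/127) = +1 → QR.
Total quadratic residues among the 6: 3.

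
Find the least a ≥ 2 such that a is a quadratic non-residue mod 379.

2

(2/379) = −1, so 2 is the smallest positive non-residue mod 379.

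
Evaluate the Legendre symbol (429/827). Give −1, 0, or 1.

-1

Reciprocity: 429 ≡ 1 and 827 ≡ 3 (mod 4), so (429/827) = +(827/429).
Reduce top mod 429: now compute (398/429).
Pull out 2: since 429 ≡ 5 (mod 8), (2/429) = -1.
Reciprocity: 199 ≡ 3 and 429 ≡ 1 (mod 4), so (199/429) = +(429/199).
Reduce top mod 199: now compute (31/199).
Reciprocity: 31 ≡ 3 and 199 ≡ 3 (mod 4), so (31/199) = −(199/31).
Reduce top mod 31: now compute (13/31).
Reciprocity: 13 ≡ 1 and 31 ≡ 3 (mod 4), so (13/31) = +(31/13).
Reduce top mod 13: now compute (5/13).
Reciprocity: 5 ≡ 1 and 13 ≡ 1 (mod 4), so (5/13) = +(13/5).
Reduce top mod 5: now compute (3/5).
Reciprocity: 3 ≡ 3 and 5 ≡ 1 (mod 4), so (3/5) = +(5/3).
Reduce top mod 3: now compute (2/3).
Pull out 2: since 3 ≡ 3 (mod 8), (2/3) = -1.
Reached (1/3) = 1. Collecting the sign flips along the way, the symbol is -1.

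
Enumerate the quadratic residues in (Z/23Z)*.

Square k = 1,…,11 (k and 23−k give the same square):
1²=1, 2²=4, 3²=9, 4²=16, 5²≡2, 6²≡13, 7²≡3, 8²≡18, 9²≡12, 10²≡8, 11²≡6 (mod 23).
So the quadratic residues mod 23 are {1, 2, 3, 4, 6, 8, 9, 12, 13, 16, 18}.

1 2 3 4 6 8 9 12 13 16 18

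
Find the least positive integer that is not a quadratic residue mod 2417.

(2/2417) = +1, so 2 is a residue.
(3/2417) = −1, so 3 is the smallest positive non-residue mod 2417.

3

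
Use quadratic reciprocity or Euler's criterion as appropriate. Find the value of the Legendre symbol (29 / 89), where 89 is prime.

Euler's criterion: (29/89) ≡ 29^44 (mod 89).
29^2 ≡ 40 (mod 89)
29^4 ≡ 87 (mod 89)
29^8 ≡ 4 (mod 89)
29^16 ≡ 16 (mod 89)
29^32 ≡ 78 (mod 89)
29^44 = 29^(32+8+4) ≡ 88 (mod 89).
Result is 88 ≡ −1, so (29/89) = −1.

-1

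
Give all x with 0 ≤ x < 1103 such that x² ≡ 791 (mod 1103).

Since 1103 ≡ 3 (mod 4), a square root of 791 is 791^((1103+1)/4) = 791^276 mod 1103.
Repeated squaring: 791^2≡280, 791^4≡87, 791^8≡951, 791^16≡1044, 791^32≡172, 791^64≡906, 791^128≡204, 791^256≡805 (mod 1103).
791^276 = 791^(256+16+4) ≡ 876 (mod 1103).
Check: 876² = 767376 ≡ 791 (mod 1103). The two roots are 227 and 876.

227, 876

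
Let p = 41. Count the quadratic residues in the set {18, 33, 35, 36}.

3

(18/41) = +1 → QR.
(33/41) = +1 → QR.
(35/41) = -1 → non-residue.
(36/41) = +1 → QR.
Total quadratic residues among the 4: 3.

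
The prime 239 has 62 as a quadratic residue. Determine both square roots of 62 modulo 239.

Since 239 ≡ 3 (mod 4), a square root of 62 is 62^((239+1)/4) = 62^60 mod 239.
Repeated squaring: 62^2≡20, 62^4≡161, 62^8≡109, 62^16≡170, 62^32≡220 (mod 239).
62^60 = 62^(32+16+8+4) ≡ 121 (mod 239).
Check: 121² = 14641 ≡ 62 (mod 239). The two roots are 118 and 121.

118, 121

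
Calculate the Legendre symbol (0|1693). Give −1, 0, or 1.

Top reduces to 0: gcd > 1, so the symbol is 0.

0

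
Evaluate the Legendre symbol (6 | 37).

Euler's criterion: (6/37) ≡ 6^18 (mod 37).
6^2 ≡ 36 (mod 37)
6^4 ≡ 1 (mod 37)
6^8 ≡ 1 (mod 37)
6^16 ≡ 1 (mod 37)
6^18 = 6^(16+2) ≡ 36 (mod 37).
Result is 36 ≡ −1, so (6/37) = −1.

-1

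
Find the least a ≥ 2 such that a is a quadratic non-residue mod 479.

(2/479) = +1, so 2 is a residue.
(3/479) = +1, so 3 is a residue.
(4/479) = +1, so 4 is a residue.
(5/479) = +1, so 5 is a residue.
(6/479) = +1, so 6 is a residue.
(7/479) = +1, so 7 is a residue.
(8/479) = +1, so 8 is a residue.
(9/479) = +1, so 9 is a residue.
(10/479) = +1, so 10 is a residue.
(11/479) = +1, so 11 is a residue.
(12/479) = +1, so 12 is a residue.
(13/479) = −1, so 13 is the smallest positive non-residue mod 479.

13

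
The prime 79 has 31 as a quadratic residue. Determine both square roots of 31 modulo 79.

30, 49

Since 79 ≡ 3 (mod 4), a square root of 31 is 31^((79+1)/4) = 31^20 mod 79.
Repeated squaring: 31^2≡13, 31^4≡11, 31^8≡42, 31^16≡26 (mod 79).
31^20 = 31^(16+4) ≡ 49 (mod 79).
Check: 49² = 2401 ≡ 31 (mod 79). The two roots are 30 and 49.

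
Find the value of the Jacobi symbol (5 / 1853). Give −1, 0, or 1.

Reciprocity: 5 ≡ 1 and 1853 ≡ 1 (mod 4), so (5/1853) = +(1853/5).
Reduce top mod 5: now compute (3/5).
Reciprocity: 3 ≡ 3 and 5 ≡ 1 (mod 4), so (3/5) = +(5/3).
Reduce top mod 3: now compute (2/3).
Pull out 2: since 3 ≡ 3 (mod 8), (2/3) = -1.
Reached (1/3) = 1. Collecting the sign flips along the way, the symbol is -1.

-1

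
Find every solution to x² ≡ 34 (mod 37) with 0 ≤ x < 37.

16, 21

37 ≡ 1 (mod 4), so we find a root by search.
Trying successive values, 16² = 256 ≡ 34 (mod 37). The other root is 37 − 16 = 21.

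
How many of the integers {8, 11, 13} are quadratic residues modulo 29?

1

(8/29) = -1 → non-residue.
(11/29) = -1 → non-residue.
(13/29) = +1 → QR.
Total quadratic residues among the 3: 1.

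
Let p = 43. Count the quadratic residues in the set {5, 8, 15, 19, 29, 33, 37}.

(5/43) = -1 → non-residue.
(8/43) = -1 → non-residue.
(15/43) = +1 → QR.
(19/43) = -1 → non-residue.
(29/43) = -1 → non-residue.
(33/43) = -1 → non-residue.
(37/43) = -1 → non-residue.
Total quadratic residues among the 7: 1.

1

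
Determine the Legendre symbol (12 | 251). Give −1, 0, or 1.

1

Pull out 2^2: since 251 ≡ 3 (mod 8), (2/251) = -1, so (2/251)^2 = +1.
Reciprocity: 3 ≡ 3 and 251 ≡ 3 (mod 4), so (3/251) = −(251/3).
Reduce top mod 3: now compute (2/3).
Pull out 2: since 3 ≡ 3 (mod 8), (2/3) = -1.
Reached (1/3) = 1. Collecting the sign flips along the way, the symbol is +1.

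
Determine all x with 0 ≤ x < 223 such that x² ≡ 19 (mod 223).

58, 165

Since 223 ≡ 3 (mod 4), a square root of 19 is 19^((223+1)/4) = 19^56 mod 223.
Repeated squaring: 19^2≡138, 19^4≡89, 19^8≡116, 19^16≡76, 19^32≡201 (mod 223).
19^56 = 19^(32+16+8) ≡ 58 (mod 223).
Check: 58² = 3364 ≡ 19 (mod 223). The two roots are 58 and 165.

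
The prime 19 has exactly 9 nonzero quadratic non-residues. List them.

2 3 8 10 12 13 14 15 18

Square k = 1,…,9 (k and 19−k give the same square):
1²=1, 2²=4, 3²=9, 4²=16, 5²≡6, 6²≡17, 7²≡11, 8²≡7, 9²≡5 (mod 19).
The residues are {1, 4, 5, 6, 7, 9, 11, 16, 17}; the non-residues are the remaining 9 nonzero classes.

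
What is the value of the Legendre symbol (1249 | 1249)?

0

First reduce: 1249 ≡ 0 (mod 1249).
Top reduces to 0: gcd > 1, so the symbol is 0.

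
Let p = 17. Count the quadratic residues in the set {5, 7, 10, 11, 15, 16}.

2

(5/17) = -1 → non-residue.
(7/17) = -1 → non-residue.
(10/17) = -1 → non-residue.
(11/17) = -1 → non-residue.
(15/17) = +1 → QR.
(16/17) = +1 → QR.
Total quadratic residues among the 6: 2.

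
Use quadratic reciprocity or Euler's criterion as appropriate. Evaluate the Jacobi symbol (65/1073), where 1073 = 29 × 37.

Reciprocity: 65 ≡ 1 and 1073 ≡ 1 (mod 4), so (65/1073) = +(1073/65).
Reduce top mod 65: now compute (33/65).
Reciprocity: 33 ≡ 1 and 65 ≡ 1 (mod 4), so (33/65) = +(65/33).
Reduce top mod 33: now compute (32/33).
Pull out 2^5: since 33 ≡ 1 (mod 8), (2/33) = +1, so (2/33)^5 = +1.
Reached (1/33) = 1. Collecting the sign flips along the way, the symbol is +1.

1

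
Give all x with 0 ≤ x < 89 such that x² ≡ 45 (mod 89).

89 ≡ 1 (mod 4), so we find a root by search.
Trying successive values, 32² = 1024 ≡ 45 (mod 89). The other root is 89 − 32 = 57.

32, 57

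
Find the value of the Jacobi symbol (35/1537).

-1

Reciprocity: 35 ≡ 3 and 1537 ≡ 1 (mod 4), so (35/1537) = +(1537/35).
Reduce top mod 35: now compute (32/35).
Pull out 2^5: since 35 ≡ 3 (mod 8), (2/35) = -1, so (2/35)^5 = -1.
Reached (1/35) = 1. Collecting the sign flips along the way, the symbol is -1.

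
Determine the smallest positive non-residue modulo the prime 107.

2

(2/107) = −1, so 2 is the smallest positive non-residue mod 107.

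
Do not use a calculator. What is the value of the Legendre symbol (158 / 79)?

0

First reduce: 158 ≡ 0 (mod 79).
Top reduces to 0: gcd > 1, so the symbol is 0.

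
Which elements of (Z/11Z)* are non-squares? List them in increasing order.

Square k = 1,…,5 (k and 11−k give the same square):
1²=1, 2²=4, 3²=9, 4²≡5, 5²≡3 (mod 11).
The residues are {1, 3, 4, 5, 9}; the non-residues are the remaining 5 nonzero classes.

2,6,7,8,10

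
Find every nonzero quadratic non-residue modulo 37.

2, 5, 6, 8, 13, 14, 15, 17, 18, 19, 20, 22, 23, 24, 29, 31, 32, 35

Square k = 1,…,18 (k and 37−k give the same square):
1²=1, 2²=4, 3²=9, 4²=16, 5²=25, 6²=36, 7²≡12, 8²≡27, 9²≡7, 10²≡26, 11²≡10, 12²≡33, 13²≡21, 14²≡11, 15²≡3, 16²≡34, 17²≡30, 18²≡28 (mod 37).
The residues are {1, 3, 4, 7, 9, 10, 11, 12, 16, 21, 25, 26, 27, 28, 30, 33, 34, 36}; the non-residues are the remaining 18 nonzero classes.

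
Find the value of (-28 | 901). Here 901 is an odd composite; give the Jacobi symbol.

-1

First reduce: -28 ≡ 873 (mod 901).
Reciprocity: 873 ≡ 1 and 901 ≡ 1 (mod 4), so (873/901) = +(901/873).
Reduce top mod 873: now compute (28/873).
Pull out 2^2: since 873 ≡ 1 (mod 8), (2/873) = +1, so (2/873)^2 = +1.
Reciprocity: 7 ≡ 3 and 873 ≡ 1 (mod 4), so (7/873) = +(873/7).
Reduce top mod 7: now compute (5/7).
Reciprocity: 5 ≡ 1 and 7 ≡ 3 (mod 4), so (5/7) = +(7/5).
Reduce top mod 5: now compute (2/5).
Pull out 2: since 5 ≡ 5 (mod 8), (2/5) = -1.
Reached (1/5) = 1. Collecting the sign flips along the way, the symbol is -1.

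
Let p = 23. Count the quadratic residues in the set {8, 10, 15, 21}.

1

(8/23) = +1 → QR.
(10/23) = -1 → non-residue.
(15/23) = -1 → non-residue.
(21/23) = -1 → non-residue.
Total quadratic residues among the 4: 1.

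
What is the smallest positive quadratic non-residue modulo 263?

(2/263) = +1, so 2 is a residue.
(3/263) = +1, so 3 is a residue.
(4/263) = +1, so 4 is a residue.
(5/263) = −1, so 5 is the smallest positive non-residue mod 263.

5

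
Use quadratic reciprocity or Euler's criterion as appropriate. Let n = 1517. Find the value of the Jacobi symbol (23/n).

Reciprocity: 23 ≡ 3 and 1517 ≡ 1 (mod 4), so (23/1517) = +(1517/23).
Reduce top mod 23: now compute (22/23).
Pull out 2: since 23 ≡ 7 (mod 8), (2/23) = +1.
Reciprocity: 11 ≡ 3 and 23 ≡ 3 (mod 4), so (11/23) = −(23/11).
Reduce top mod 11: now compute (1/11).
Reached (1/11) = 1. Collecting the sign flips along the way, the symbol is -1.

-1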